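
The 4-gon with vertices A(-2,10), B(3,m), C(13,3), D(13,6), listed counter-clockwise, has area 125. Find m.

The doubled signed area Σ (x_i y_{i+1} − x_{i+1} y_i) is linear in m.
With m=0 it equals 160; the coefficient of m is -15 (from the two edges through B).
So -15·m + 160 = 2·125 = 250 ⇒ m = -6.

-6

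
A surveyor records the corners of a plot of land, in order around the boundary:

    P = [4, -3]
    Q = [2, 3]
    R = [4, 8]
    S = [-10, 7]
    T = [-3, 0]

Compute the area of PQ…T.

80

Apply the shoelace formula: 2A = Σ (x_i·y_{i+1} − x_{i+1}·y_i), indices taken mod 5.
P→Q: (4)(3) − (2)(-3) = 18
Q→R: (2)(8) − (4)(3) = 4
R→S: (4)(7) − (-10)(8) = 108
S→T: (-10)(0) − (-3)(7) = 21
T→P: (-3)(-3) − (4)(0) = 9
Σ = 160
Area = |Σ|/2 = 80.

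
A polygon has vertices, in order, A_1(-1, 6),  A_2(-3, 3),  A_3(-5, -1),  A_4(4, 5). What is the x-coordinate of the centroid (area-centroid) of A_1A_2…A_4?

Apply the shoelace formula. First the cross-terms c_i = x_i·y_{i+1} − x_{i+1}·y_i:
  15, 18, -21, 29  ⇒  2A = 41, A = 20.5.
Then Σ (x_i + x_{i+1})·c_i = -96, so x̄ = -96 / (6·20.5) = -32/41.

-32/41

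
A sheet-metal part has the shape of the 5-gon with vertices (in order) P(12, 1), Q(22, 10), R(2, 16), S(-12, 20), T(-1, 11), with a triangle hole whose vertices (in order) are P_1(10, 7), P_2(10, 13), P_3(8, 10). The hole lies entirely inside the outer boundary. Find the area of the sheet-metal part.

202.5

Outer boundary:
Apply the shoelace (surveyor's) formula: 2A = Σ (x_i·y_{i+1} − x_{i+1}·y_i), indices taken mod 5.
Σ = (98) + (332) + (232) + (-112) + (-133) = 417
Area = |Σ|/2 = 208.5.
Hole:
Apply the surveyor's formula: 2A = Σ (x_i·y_{i+1} − x_{i+1}·y_i), indices taken mod 3.
Cross-terms: 60, -4, -44  ⇒  Σ = 12
Area = |Σ|/2 = 6.
Net area = 208.5 − 6 = 202.5.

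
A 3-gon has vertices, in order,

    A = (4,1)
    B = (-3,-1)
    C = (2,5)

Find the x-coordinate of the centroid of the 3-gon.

Apply Gauss's area formula. First the cross-terms c_i = x_i·y_{i+1} − x_{i+1}·y_i:
  -1, -13, -18  ⇒  2A = -32, A = -16.
Then Σ (x_i + x_{i+1})·c_i = -96, so x̄ = -96 / (6·(-16)) = 1.

1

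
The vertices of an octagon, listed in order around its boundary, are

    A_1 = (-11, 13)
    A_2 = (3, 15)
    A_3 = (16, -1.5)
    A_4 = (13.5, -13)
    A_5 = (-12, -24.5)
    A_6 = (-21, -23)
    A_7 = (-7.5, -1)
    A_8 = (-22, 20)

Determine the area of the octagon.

Apply the shoelace (surveyor's) formula: 2A = Σ (x_i·y_{i+1} − x_{i+1}·y_i), indices taken mod 8.
Cross-terms: -204, -244.5, -187.75, -486.75, -238.5, -151.5, -172, -66  ⇒  Σ = -1751
Area = |Σ|/2 = 875.5.

875.5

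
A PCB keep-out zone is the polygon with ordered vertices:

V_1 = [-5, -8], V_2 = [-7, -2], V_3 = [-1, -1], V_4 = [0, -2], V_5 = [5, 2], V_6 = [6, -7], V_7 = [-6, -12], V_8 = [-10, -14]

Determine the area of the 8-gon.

Σ = (-46) + (5) + (2) + (10) + (-47) + (-114) + (-36) + (10) = -216
Area = |Σ|/2 = 108.

108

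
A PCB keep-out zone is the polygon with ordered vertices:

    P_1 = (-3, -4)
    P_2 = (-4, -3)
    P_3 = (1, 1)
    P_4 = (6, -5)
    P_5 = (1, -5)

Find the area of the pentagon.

Apply the shoelace formula: 2A = Σ (x_i·y_{i+1} − x_{i+1}·y_i), indices taken mod 5.
Σ = (-7) + (-1) + (-11) + (-25) + (-19) = -63
Area = |Σ|/2 = 31.5.

31.5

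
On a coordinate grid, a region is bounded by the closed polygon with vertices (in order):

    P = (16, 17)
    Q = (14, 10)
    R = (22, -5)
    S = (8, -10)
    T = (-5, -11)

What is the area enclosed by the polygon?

297.5

Σ = (-78) + (-290) + (-180) + (-138) + (91) = -595
Area = |Σ|/2 = 297.5.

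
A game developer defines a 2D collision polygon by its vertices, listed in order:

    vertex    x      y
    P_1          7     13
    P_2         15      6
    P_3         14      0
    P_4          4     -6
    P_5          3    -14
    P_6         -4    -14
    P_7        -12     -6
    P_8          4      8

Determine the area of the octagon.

Apply the shoelace formula: 2A = Σ (x_i·y_{i+1} − x_{i+1}·y_i), indices taken mod 8.
Σ = (-153) + (-84) + (-84) + (-38) + (-98) + (-144) + (-72) + (-4) = -677
Area = |Σ|/2 = 338.5.

338.5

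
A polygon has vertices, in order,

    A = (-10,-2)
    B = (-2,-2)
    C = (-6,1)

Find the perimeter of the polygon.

18

|AB| = √((8)² + (0)²) = √64 = 8
|BC| = √((-4)² + (3)²) = √25 = 5
|CA| = √((-4)² + (-3)²) = √25 = 5
Perimeter = 8 + 5 + 5 = 18.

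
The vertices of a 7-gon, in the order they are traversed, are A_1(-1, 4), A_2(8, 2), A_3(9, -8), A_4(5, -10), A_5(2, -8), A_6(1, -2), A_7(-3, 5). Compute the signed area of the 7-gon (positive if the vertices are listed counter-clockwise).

Apply the surveyor's formula: 2A = Σ (x_i·y_{i+1} − x_{i+1}·y_i), indices taken mod 7.
Cross-terms: -34, -82, -50, -20, 4, -1, -7  ⇒  Σ = -190
Signed area = Σ/2 = -95 (negative ⇒ clockwise traversal).

-95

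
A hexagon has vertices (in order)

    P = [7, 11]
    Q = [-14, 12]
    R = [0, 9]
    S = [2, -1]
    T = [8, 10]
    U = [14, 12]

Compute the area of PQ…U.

Apply the shoelace formula: 2A = Σ (x_i·y_{i+1} − x_{i+1}·y_i), indices taken mod 6.
Cross-terms: 238, -126, -18, 28, -44, 70  ⇒  Σ = 148
Area = |Σ|/2 = 74.

74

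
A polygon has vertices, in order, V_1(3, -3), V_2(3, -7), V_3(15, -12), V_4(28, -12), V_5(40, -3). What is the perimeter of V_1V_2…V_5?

82

|V_1V_2| = √((0)² + (-4)²) = √16 = 4
|V_2V_3| = √((12)² + (-5)²) = √169 = 13
|V_3V_4| = √((13)² + (0)²) = √169 = 13
|V_4V_5| = √((12)² + (9)²) = √225 = 15
|V_5V_1| = √((-37)² + (0)²) = √1369 = 37
Perimeter = 4 + 13 + 13 + 15 + 37 = 82.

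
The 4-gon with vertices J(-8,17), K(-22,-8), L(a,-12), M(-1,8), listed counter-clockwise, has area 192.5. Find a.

-22

Write out the shoelace sum; only the two edges meeting at L involve a:
2·Area = [((-22)·(-12) − a·(-8)) + (a·8 − (-1)·(-12))] + 485
       = 16·a + 737 = 385
⇒ a = -22.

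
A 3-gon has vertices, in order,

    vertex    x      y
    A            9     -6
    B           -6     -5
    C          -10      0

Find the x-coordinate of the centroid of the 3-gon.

-7/3

Apply the surveyor's formula. First the cross-terms c_i = x_i·y_{i+1} − x_{i+1}·y_i:
  -81, -50, 60  ⇒  2A = -71, A = -35.5.
Then Σ (x_i + x_{i+1})·c_i = 497, so x̄ = 497 / (6·(-35.5)) = -7/3.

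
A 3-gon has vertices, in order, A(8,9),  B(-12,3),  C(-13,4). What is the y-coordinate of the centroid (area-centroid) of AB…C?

16/3

Apply the surveyor's formula. First the cross-terms c_i = x_i·y_{i+1} − x_{i+1}·y_i:
  132, -9, -149  ⇒  2A = -26, A = -13.
Then Σ (y_i + y_{i+1})·c_i = -416, so ȳ = -416 / (6·(-13)) = 16/3.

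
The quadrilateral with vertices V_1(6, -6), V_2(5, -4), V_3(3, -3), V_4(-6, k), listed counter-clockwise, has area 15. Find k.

Write out the shoelace sum; only the two edges meeting at V_4 involve k:
2·Area = [(3·k − (-6)·(-3)) + ((-6)·(-6) − 6·k)] + 3
       = -3·k + 21 = 30
⇒ k = -3.

-3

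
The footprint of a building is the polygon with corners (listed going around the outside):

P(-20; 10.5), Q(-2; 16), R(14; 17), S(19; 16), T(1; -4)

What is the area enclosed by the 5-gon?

408.75

Cross-terms: -299, -258, -99, -92, -69.5  ⇒  Σ = -817.5
Area = |Σ|/2 = 408.75.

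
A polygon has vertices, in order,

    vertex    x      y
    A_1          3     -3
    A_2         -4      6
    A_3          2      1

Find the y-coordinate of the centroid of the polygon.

4/3

Apply the surveyor's formula. First the cross-terms c_i = x_i·y_{i+1} − x_{i+1}·y_i:
  6, -16, -9  ⇒  2A = -19, A = -9.5.
Then Σ (y_i + y_{i+1})·c_i = -76, so ȳ = -76 / (6·(-9.5)) = 4/3.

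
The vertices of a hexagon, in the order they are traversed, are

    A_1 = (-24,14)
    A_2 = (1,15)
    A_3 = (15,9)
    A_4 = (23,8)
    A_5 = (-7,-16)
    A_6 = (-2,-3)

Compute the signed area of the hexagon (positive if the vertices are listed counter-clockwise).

Apply the shoelace formula: 2A = Σ (x_i·y_{i+1} − x_{i+1}·y_i), indices taken mod 6.
A_1→A_2: (-24)(15) − (1)(14) = -374
A_2→A_3: (1)(9) − (15)(15) = -216
A_3→A_4: (15)(8) − (23)(9) = -87
A_4→A_5: (23)(-16) − (-7)(8) = -312
A_5→A_6: (-7)(-3) − (-2)(-16) = -11
A_6→A_1: (-2)(14) − (-24)(-3) = -100
Σ = -1100
Signed area = Σ/2 = -550 (negative ⇒ clockwise traversal).

-550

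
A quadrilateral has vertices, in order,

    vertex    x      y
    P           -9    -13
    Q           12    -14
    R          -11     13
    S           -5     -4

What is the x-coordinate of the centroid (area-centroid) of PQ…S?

-217/211

Apply Gauss's area formula. First the cross-terms c_i = x_i·y_{i+1} − x_{i+1}·y_i:
  282, 2, 109, 29  ⇒  2A = 422, A = 211.
Then Σ (x_i + x_{i+1})·c_i = -1302, so x̄ = -1302 / (6·211) = -217/211.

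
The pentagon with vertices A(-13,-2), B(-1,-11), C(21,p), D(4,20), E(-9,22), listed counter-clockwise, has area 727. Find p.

The doubled signed area Σ (x_i y_{i+1} − x_{i+1} y_i) is linear in p.
With p=0 it equals 1364; the coefficient of p is -5 (from the two edges through C).
So -5·p + 1364 = 2·727 = 1454 ⇒ p = -18.

-18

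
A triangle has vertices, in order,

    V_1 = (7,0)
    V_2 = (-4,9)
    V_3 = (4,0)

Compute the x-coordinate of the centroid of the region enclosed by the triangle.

Apply the shoelace formula. First the cross-terms c_i = x_i·y_{i+1} − x_{i+1}·y_i:
  63, -36, 0  ⇒  2A = 27, A = 13.5.
Then Σ (x_i + x_{i+1})·c_i = 189, so x̄ = 189 / (6·13.5) = 7/3.

7/3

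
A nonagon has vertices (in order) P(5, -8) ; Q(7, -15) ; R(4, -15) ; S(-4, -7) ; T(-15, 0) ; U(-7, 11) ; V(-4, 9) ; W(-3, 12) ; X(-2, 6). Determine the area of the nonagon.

235

Apply the surveyor's formula: 2A = Σ (x_i·y_{i+1} − x_{i+1}·y_i), indices taken mod 9.
P→Q: (5)(-15) − (7)(-8) = -19
Q→R: (7)(-15) − (4)(-15) = -45
R→S: (4)(-7) − (-4)(-15) = -88
S→T: (-4)(0) − (-15)(-7) = -105
T→U: (-15)(11) − (-7)(0) = -165
U→V: (-7)(9) − (-4)(11) = -19
V→W: (-4)(12) − (-3)(9) = -21
W→X: (-3)(6) − (-2)(12) = 6
X→P: (-2)(-8) − (5)(6) = -14
Σ = -470
Area = |Σ|/2 = 235.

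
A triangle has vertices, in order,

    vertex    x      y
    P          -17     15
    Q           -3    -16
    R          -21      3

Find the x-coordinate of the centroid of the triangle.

Apply the shoelace formula. First the cross-terms c_i = x_i·y_{i+1} − x_{i+1}·y_i:
  317, -345, -264  ⇒  2A = -292, A = -146.
Then Σ (x_i + x_{i+1})·c_i = 11972, so x̄ = 11972 / (6·(-146)) = -41/3.

-41/3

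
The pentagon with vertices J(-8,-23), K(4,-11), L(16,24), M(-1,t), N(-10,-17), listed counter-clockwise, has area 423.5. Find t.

10

Write out the shoelace sum; only the two edges meeting at M involve t:
2·Area = [(16·t − (-1)·24) + ((-1)·(-17) − (-10)·t)] + 546
       = 26·t + 587 = 847
⇒ t = 10.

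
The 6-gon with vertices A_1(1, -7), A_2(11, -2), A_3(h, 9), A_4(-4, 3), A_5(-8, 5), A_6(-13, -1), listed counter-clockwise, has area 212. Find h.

The doubled signed area Σ (x_i y_{i+1} − x_{i+1} y_i) is linear in h.
With h=0 it equals 379; the coefficient of h is 5 (from the two edges through A_3).
So 5·h + 379 = 2·212 = 424 ⇒ h = 9.

9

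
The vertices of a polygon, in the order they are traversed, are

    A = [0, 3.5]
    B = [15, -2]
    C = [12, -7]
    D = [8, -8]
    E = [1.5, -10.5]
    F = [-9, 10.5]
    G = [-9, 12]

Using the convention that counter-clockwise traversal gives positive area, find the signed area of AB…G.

Σ = (-52.5) + (-81) + (-40) + (-72) + (-78.75) + (-13.5) + (-31.5) = -369.25
Signed area = Σ/2 = -184.625 (negative ⇒ clockwise traversal).

-184.625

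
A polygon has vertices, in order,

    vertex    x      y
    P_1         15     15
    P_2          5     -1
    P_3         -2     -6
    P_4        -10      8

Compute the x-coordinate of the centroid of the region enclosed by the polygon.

389/234

Apply the shoelace (surveyor's) formula. First the cross-terms c_i = x_i·y_{i+1} − x_{i+1}·y_i:
  -90, -32, -76, -270  ⇒  2A = -468, A = -234.
Then Σ (x_i + x_{i+1})·c_i = -2334, so x̄ = -2334 / (6·(-234)) = 389/234.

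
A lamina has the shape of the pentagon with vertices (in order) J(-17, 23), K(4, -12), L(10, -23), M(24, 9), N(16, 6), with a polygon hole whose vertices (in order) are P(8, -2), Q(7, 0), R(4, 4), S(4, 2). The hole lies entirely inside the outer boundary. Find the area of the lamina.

Outer boundary:
Apply the shoelace (surveyor's) formula: 2A = Σ (x_i·y_{i+1} − x_{i+1}·y_i), indices taken mod 5.
Σ = (112) + (28) + (642) + (0) + (470) = 1252
Area = |Σ|/2 = 626.
Hole:
Apply the shoelace (surveyor's) formula: 2A = Σ (x_i·y_{i+1} − x_{i+1}·y_i), indices taken mod 4.
Σ = (14) + (28) + (-8) + (-24) = 10
Area = |Σ|/2 = 5.
Net area = 626 − 5 = 621.

621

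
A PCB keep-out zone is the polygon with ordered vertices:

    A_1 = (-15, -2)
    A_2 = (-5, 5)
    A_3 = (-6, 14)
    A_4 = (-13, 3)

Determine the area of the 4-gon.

55

Cross-terms: -85, -40, 164, 71  ⇒  Σ = 110
Area = |Σ|/2 = 55.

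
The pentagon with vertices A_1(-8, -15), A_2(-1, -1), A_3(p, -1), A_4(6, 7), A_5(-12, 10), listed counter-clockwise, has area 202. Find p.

The doubled signed area Σ (x_i y_{i+1} − x_{i+1} y_i) is linear in p.
With p=0 it equals 404; the coefficient of p is 8 (from the two edges through A_3).
So 8·p + 404 = 2·202 = 404 ⇒ p = 0.

0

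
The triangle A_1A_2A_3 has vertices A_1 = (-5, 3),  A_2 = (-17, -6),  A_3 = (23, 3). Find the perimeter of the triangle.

|A_1A_2| = √((-12)² + (-9)²) = √225 = 15
|A_2A_3| = √((40)² + (9)²) = √1681 = 41
|A_3A_1| = √((-28)² + (0)²) = √784 = 28
Perimeter = 15 + 41 + 28 = 84.

84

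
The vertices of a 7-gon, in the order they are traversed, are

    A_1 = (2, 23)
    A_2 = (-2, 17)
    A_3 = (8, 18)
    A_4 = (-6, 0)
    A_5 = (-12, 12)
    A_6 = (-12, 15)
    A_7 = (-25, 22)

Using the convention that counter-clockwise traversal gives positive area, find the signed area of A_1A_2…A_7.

-300

Apply the surveyor's formula: 2A = Σ (x_i·y_{i+1} − x_{i+1}·y_i), indices taken mod 7.
A_1→A_2: (2)(17) − (-2)(23) = 80
A_2→A_3: (-2)(18) − (8)(17) = -172
A_3→A_4: (8)(0) − (-6)(18) = 108
A_4→A_5: (-6)(12) − (-12)(0) = -72
A_5→A_6: (-12)(15) − (-12)(12) = -36
A_6→A_7: (-12)(22) − (-25)(15) = 111
A_7→A_1: (-25)(23) − (2)(22) = -619
Σ = -600
Signed area = Σ/2 = -300 (negative ⇒ clockwise traversal).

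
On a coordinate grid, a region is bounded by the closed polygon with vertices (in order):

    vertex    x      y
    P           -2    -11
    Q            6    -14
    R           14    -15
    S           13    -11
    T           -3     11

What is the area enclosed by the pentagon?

Apply the surveyor's formula: 2A = Σ (x_i·y_{i+1} − x_{i+1}·y_i), indices taken mod 5.
Σ = (94) + (106) + (41) + (110) + (55) = 406
Area = |Σ|/2 = 203.

203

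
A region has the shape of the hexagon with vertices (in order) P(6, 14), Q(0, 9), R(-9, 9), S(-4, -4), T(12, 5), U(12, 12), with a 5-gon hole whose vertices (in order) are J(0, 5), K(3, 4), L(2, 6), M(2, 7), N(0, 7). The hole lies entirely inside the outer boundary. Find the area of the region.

Outer boundary:
Apply the surveyor's formula: 2A = Σ (x_i·y_{i+1} − x_{i+1}·y_i), indices taken mod 6.
Σ = (54) + (81) + (72) + (28) + (84) + (96) = 415
Area = |Σ|/2 = 207.5.
Hole:
Σ = (-15) + (10) + (2) + (14) + (0) = 11
Area = |Σ|/2 = 5.5.
Net area = 207.5 − 5.5 = 202.

202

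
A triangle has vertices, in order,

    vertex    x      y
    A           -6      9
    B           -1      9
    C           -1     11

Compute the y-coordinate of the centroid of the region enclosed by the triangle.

29/3

Apply the surveyor's formula. First the cross-terms c_i = x_i·y_{i+1} − x_{i+1}·y_i:
  -45, -2, 57  ⇒  2A = 10, A = 5.
Then Σ (y_i + y_{i+1})·c_i = 290, so ȳ = 290 / (6·5) = 29/3.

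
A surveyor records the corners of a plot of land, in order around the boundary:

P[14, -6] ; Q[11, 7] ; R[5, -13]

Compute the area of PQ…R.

69

Apply the shoelace formula: 2A = Σ (x_i·y_{i+1} − x_{i+1}·y_i), indices taken mod 3.
Σ = (164) + (-178) + (152) = 138
Area = |Σ|/2 = 69.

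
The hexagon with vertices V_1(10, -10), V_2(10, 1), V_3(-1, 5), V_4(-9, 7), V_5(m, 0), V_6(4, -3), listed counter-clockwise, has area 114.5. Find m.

-4

The doubled signed area Σ (x_i y_{i+1} − x_{i+1} y_i) is linear in m.
With m=0 it equals 189; the coefficient of m is -10 (from the two edges through V_5).
So -10·m + 189 = 2·114.5 = 229 ⇒ m = -4.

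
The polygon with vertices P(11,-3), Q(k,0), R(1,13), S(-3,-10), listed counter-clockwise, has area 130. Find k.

7

The doubled signed area Σ (x_i y_{i+1} − x_{i+1} y_i) is linear in k.
With k=0 it equals 148; the coefficient of k is 16 (from the two edges through Q).
So 16·k + 148 = 2·130 = 260 ⇒ k = 7.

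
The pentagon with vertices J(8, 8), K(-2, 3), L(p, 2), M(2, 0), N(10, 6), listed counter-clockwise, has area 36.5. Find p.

The doubled signed area Σ (x_i y_{i+1} − x_{i+1} y_i) is linear in p.
With p=0 it equals 76; the coefficient of p is -3 (from the two edges through L).
So -3·p + 76 = 2·36.5 = 73 ⇒ p = 1.

1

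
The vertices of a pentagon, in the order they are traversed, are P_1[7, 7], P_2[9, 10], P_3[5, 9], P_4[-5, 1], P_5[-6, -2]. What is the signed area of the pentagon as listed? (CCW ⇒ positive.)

Apply the shoelace (surveyor's) formula: 2A = Σ (x_i·y_{i+1} − x_{i+1}·y_i), indices taken mod 5.
P_1→P_2: (7)(10) − (9)(7) = 7
P_2→P_3: (9)(9) − (5)(10) = 31
P_3→P_4: (5)(1) − (-5)(9) = 50
P_4→P_5: (-5)(-2) − (-6)(1) = 16
P_5→P_1: (-6)(7) − (7)(-2) = -28
Σ = 76
Signed area = Σ/2 = 38 (positive ⇒ counter-clockwise traversal).

38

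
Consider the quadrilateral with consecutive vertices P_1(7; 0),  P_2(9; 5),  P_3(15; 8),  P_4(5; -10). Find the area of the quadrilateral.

Σ = (35) + (-3) + (-190) + (70) = -88
Area = |Σ|/2 = 44.

44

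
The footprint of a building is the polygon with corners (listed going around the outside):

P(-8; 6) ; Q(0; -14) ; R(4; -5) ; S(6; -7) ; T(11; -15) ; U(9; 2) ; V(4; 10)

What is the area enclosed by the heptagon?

P→Q: (-8)(-14) − (0)(6) = 112
Q→R: (0)(-5) − (4)(-14) = 56
R→S: (4)(-7) − (6)(-5) = 2
S→T: (6)(-15) − (11)(-7) = -13
T→U: (11)(2) − (9)(-15) = 157
U→V: (9)(10) − (4)(2) = 82
V→P: (4)(6) − (-8)(10) = 104
Σ = 500
Area = |Σ|/2 = 250.

250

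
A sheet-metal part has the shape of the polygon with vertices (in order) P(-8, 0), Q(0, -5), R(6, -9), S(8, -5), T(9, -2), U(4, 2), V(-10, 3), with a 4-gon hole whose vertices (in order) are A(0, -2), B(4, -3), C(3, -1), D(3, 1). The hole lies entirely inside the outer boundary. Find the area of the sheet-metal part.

105

Outer boundary:
Cross-terms: 40, 30, 42, 29, 26, 32, 24  ⇒  Σ = 223
Area = |Σ|/2 = 111.5.
Hole:
Σ = (8) + (5) + (6) + (-6) = 13
Area = |Σ|/2 = 6.5.
Net area = 111.5 − 6.5 = 105.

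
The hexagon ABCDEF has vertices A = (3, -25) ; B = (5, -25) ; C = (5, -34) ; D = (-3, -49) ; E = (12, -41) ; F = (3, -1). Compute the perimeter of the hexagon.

|AB| = √((2)² + (0)²) = √4 = 2
|BC| = √((0)² + (-9)²) = √81 = 9
|CD| = √((-8)² + (-15)²) = √289 = 17
|DE| = √((15)² + (8)²) = √289 = 17
|EF| = √((-9)² + (40)²) = √1681 = 41
|FA| = √((0)² + (-24)²) = √576 = 24
Perimeter = 2 + 9 + 17 + 17 + 41 + 24 = 110.

110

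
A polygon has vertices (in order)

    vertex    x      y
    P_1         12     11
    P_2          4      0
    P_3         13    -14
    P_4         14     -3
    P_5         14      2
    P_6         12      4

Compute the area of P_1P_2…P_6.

Σ = (-44) + (-56) + (157) + (70) + (32) + (84) = 243
Area = |Σ|/2 = 121.5.

121.5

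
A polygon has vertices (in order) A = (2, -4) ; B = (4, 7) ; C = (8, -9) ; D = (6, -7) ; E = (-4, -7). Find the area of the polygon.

52

Σ = (30) + (-92) + (-2) + (-70) + (30) = -104
Area = |Σ|/2 = 52.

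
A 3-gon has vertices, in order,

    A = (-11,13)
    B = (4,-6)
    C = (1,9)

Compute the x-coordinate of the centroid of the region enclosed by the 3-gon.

-2

Apply Gauss's area formula. First the cross-terms c_i = x_i·y_{i+1} − x_{i+1}·y_i:
  14, 42, 112  ⇒  2A = 168, A = 84.
Then Σ (x_i + x_{i+1})·c_i = -1008, so x̄ = -1008 / (6·84) = -2.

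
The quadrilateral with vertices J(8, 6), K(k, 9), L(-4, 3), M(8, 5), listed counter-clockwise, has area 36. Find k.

The doubled signed area Σ (x_i y_{i+1} − x_{i+1} y_i) is linear in k.
With k=0 it equals 72; the coefficient of k is -3 (from the two edges through K).
So -3·k + 72 = 2·36 = 72 ⇒ k = 0.

0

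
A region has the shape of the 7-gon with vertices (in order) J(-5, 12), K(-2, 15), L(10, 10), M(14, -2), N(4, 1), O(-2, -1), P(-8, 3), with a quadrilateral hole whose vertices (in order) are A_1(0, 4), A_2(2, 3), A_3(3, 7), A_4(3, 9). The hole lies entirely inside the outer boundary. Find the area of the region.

Outer boundary:
Cross-terms: -51, -170, -160, 22, -2, -14, -81  ⇒  Σ = -456
Area = |Σ|/2 = 228.
Hole:
Σ = (-8) + (5) + (6) + (12) = 15
Area = |Σ|/2 = 7.5.
Net area = 228 − 7.5 = 220.5.

220.5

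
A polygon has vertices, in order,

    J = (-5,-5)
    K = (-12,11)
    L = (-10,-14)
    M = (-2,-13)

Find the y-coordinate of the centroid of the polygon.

Apply the shoelace (surveyor's) formula. First the cross-terms c_i = x_i·y_{i+1} − x_{i+1}·y_i:
  -115, 278, 102, -55  ⇒  2A = 210, A = 105.
Then Σ (y_i + y_{i+1})·c_i = -3288, so ȳ = -3288 / (6·105) = -548/105.

-548/105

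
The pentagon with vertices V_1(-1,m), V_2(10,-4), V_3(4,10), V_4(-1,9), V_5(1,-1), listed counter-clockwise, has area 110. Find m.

The doubled signed area Σ (x_i y_{i+1} − x_{i+1} y_i) is linear in m.
With m=0 it equals 157; the coefficient of m is -9 (from the two edges through V_1).
So -9·m + 157 = 2·110 = 220 ⇒ m = -7.

-7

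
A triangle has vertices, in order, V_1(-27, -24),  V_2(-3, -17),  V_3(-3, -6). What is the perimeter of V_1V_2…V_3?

66

|V_1V_2| = √((24)² + (7)²) = √625 = 25
|V_2V_3| = √((0)² + (11)²) = √121 = 11
|V_3V_1| = √((-24)² + (-18)²) = √900 = 30
Perimeter = 25 + 11 + 30 = 66.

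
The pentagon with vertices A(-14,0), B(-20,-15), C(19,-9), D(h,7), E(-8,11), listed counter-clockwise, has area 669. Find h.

Write out the shoelace sum; only the two edges meeting at D involve h:
2·Area = [(19·7 − h·(-9)) + (h·11 − (-8)·7)] + 829
       = 20·h + 1018 = 1338
⇒ h = 16.

16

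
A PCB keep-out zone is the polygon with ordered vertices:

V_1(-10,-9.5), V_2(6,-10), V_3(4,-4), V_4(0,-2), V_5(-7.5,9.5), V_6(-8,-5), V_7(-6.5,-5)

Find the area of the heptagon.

141.375

Σ = (157) + (16) + (-8) + (-15) + (113.5) + (7.5) + (11.75) = 282.75
Area = |Σ|/2 = 141.375.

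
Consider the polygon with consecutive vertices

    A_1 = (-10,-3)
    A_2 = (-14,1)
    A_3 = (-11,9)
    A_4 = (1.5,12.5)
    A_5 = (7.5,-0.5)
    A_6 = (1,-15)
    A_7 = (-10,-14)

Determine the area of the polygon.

399.25

Σ = (-52) + (-115) + (-151) + (-94.5) + (-112) + (-164) + (-110) = -798.5
Area = |Σ|/2 = 399.25.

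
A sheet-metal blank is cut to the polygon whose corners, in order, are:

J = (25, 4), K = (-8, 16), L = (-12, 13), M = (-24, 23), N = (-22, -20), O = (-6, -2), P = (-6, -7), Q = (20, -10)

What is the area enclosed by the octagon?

1013

Apply Gauss's area formula: 2A = Σ (x_i·y_{i+1} − x_{i+1}·y_i), indices taken mod 8.
Σ = (432) + (88) + (36) + (986) + (-76) + (30) + (200) + (330) = 2026
Area = |Σ|/2 = 1013.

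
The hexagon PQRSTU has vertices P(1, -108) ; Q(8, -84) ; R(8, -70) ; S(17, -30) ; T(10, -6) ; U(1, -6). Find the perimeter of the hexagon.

216

|PQ| = √((7)² + (24)²) = √625 = 25
|QR| = √((0)² + (14)²) = √196 = 14
|RS| = √((9)² + (40)²) = √1681 = 41
|ST| = √((-7)² + (24)²) = √625 = 25
|TU| = √((-9)² + (0)²) = √81 = 9
|UP| = √((0)² + (-102)²) = √10404 = 102
Perimeter = 25 + 14 + 41 + 25 + 9 + 102 = 216.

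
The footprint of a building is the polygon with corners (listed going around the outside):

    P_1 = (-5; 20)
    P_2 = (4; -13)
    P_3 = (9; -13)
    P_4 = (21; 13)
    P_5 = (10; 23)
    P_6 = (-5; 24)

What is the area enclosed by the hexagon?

584

Apply the shoelace (surveyor's) formula: 2A = Σ (x_i·y_{i+1} − x_{i+1}·y_i), indices taken mod 6.
Σ = (-15) + (65) + (390) + (353) + (355) + (20) = 1168
Area = |Σ|/2 = 584.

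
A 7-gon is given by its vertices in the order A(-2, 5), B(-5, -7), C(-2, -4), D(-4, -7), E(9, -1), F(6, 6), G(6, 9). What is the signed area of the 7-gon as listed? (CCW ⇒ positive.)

Apply Gauss's area formula: 2A = Σ (x_i·y_{i+1} − x_{i+1}·y_i), indices taken mod 7.
Σ = (39) + (6) + (-2) + (67) + (60) + (18) + (48) = 236
Signed area = Σ/2 = 118 (positive ⇒ counter-clockwise traversal).

118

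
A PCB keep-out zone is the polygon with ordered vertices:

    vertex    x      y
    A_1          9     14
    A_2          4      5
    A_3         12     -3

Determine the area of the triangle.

Σ = (-11) + (-72) + (195) = 112
Area = |Σ|/2 = 56.

56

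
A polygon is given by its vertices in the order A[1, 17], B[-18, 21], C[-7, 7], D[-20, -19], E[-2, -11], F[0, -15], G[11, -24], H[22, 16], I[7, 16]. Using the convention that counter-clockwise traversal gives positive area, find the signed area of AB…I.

1022.5

Apply Gauss's area formula: 2A = Σ (x_i·y_{i+1} − x_{i+1}·y_i), indices taken mod 9.
A→B: (1)(21) − (-18)(17) = 327
B→C: (-18)(7) − (-7)(21) = 21
C→D: (-7)(-19) − (-20)(7) = 273
D→E: (-20)(-11) − (-2)(-19) = 182
E→F: (-2)(-15) − (0)(-11) = 30
F→G: (0)(-24) − (11)(-15) = 165
G→H: (11)(16) − (22)(-24) = 704
H→I: (22)(16) − (7)(16) = 240
I→A: (7)(17) − (1)(16) = 103
Σ = 2045
Signed area = Σ/2 = 1022.5 (positive ⇒ counter-clockwise traversal).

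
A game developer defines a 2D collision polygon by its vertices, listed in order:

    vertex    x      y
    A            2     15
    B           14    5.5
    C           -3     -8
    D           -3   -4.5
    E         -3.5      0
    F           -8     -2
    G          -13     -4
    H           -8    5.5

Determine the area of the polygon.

271.125

Σ = (-199) + (-95.5) + (-10.5) + (-15.75) + (7) + (6) + (-103.5) + (-131) = -542.25
Area = |Σ|/2 = 271.125.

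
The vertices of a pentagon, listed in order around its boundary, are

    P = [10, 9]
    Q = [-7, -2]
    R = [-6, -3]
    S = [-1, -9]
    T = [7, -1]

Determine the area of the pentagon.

120

Σ = (43) + (9) + (51) + (64) + (73) = 240
Area = |Σ|/2 = 120.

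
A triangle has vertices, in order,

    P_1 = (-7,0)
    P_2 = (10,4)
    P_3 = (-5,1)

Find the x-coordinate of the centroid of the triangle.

Apply the surveyor's formula. First the cross-terms c_i = x_i·y_{i+1} − x_{i+1}·y_i:
  -28, 30, 7  ⇒  2A = 9, A = 4.5.
Then Σ (x_i + x_{i+1})·c_i = -18, so x̄ = -18 / (6·4.5) = -2/3.

-2/3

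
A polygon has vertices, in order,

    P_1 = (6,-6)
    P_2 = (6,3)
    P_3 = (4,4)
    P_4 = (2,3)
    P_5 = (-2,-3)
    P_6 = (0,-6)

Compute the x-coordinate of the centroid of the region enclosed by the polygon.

Apply the surveyor's formula. First the cross-terms c_i = x_i·y_{i+1} − x_{i+1}·y_i:
  54, 12, 4, 0, 12, 36  ⇒  2A = 118, A = 59.
Then Σ (x_i + x_{i+1})·c_i = 984, so x̄ = 984 / (6·59) = 164/59.

164/59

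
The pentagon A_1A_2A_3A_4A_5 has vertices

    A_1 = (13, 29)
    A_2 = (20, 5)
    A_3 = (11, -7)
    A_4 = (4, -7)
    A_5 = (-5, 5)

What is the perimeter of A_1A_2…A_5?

92

|A_1A_2| = √((7)² + (-24)²) = √625 = 25
|A_2A_3| = √((-9)² + (-12)²) = √225 = 15
|A_3A_4| = √((-7)² + (0)²) = √49 = 7
|A_4A_5| = √((-9)² + (12)²) = √225 = 15
|A_5A_1| = √((18)² + (24)²) = √900 = 30
Perimeter = 25 + 15 + 7 + 15 + 30 = 92.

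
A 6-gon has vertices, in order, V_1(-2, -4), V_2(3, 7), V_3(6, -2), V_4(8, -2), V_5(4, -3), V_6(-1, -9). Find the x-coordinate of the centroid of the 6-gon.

43/23

Apply the shoelace formula. First the cross-terms c_i = x_i·y_{i+1} − x_{i+1}·y_i:
  -2, -48, 4, -16, -39, -14  ⇒  2A = -115, A = -57.5.
Then Σ (x_i + x_{i+1})·c_i = -645, so x̄ = -645 / (6·(-57.5)) = 43/23.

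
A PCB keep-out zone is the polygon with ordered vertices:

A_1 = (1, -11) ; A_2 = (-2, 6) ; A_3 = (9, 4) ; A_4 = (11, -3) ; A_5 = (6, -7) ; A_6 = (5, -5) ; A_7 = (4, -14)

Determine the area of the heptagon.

141.5

Σ = (-16) + (-62) + (-71) + (-59) + (5) + (-50) + (-30) = -283
Area = |Σ|/2 = 141.5.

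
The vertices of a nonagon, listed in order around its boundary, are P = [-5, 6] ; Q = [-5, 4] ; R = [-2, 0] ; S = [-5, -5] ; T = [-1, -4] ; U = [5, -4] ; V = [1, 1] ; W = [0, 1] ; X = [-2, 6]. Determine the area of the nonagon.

Apply the surveyor's formula: 2A = Σ (x_i·y_{i+1} − x_{i+1}·y_i), indices taken mod 9.
Σ = (10) + (8) + (10) + (15) + (24) + (9) + (1) + (2) + (18) = 97
Area = |Σ|/2 = 48.5.

48.5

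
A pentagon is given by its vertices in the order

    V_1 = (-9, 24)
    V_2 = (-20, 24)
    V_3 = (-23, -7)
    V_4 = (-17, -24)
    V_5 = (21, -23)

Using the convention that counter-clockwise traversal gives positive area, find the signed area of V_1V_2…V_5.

Σ = (264) + (692) + (433) + (895) + (297) = 2581
Signed area = Σ/2 = 1290.5 (positive ⇒ counter-clockwise traversal).

1290.5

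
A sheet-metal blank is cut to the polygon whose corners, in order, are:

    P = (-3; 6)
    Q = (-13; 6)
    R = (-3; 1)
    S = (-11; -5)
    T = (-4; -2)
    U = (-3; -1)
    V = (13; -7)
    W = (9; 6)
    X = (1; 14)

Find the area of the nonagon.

217

Apply Gauss's area formula: 2A = Σ (x_i·y_{i+1} − x_{i+1}·y_i), indices taken mod 9.
Σ = (60) + (5) + (26) + (2) + (-2) + (34) + (141) + (120) + (48) = 434
Area = |Σ|/2 = 217.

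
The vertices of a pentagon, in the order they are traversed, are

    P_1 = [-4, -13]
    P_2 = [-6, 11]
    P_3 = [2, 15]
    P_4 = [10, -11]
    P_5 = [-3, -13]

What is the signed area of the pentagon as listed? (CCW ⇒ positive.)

Cross-terms: -122, -112, -172, -163, -13  ⇒  Σ = -582
Signed area = Σ/2 = -291 (negative ⇒ clockwise traversal).

-291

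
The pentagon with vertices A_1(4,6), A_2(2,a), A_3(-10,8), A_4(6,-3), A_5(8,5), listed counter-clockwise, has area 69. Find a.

Write out the shoelace sum; only the two edges meeting at A_2 involve a:
2·Area = [(4·a − 2·6) + (2·8 − (-10)·a)] + 64
       = 14·a + 68 = 138
⇒ a = 5.

5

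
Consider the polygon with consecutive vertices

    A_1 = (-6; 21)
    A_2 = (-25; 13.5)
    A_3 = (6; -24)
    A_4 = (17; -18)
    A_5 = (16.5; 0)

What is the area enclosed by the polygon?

Apply the surveyor's formula: 2A = Σ (x_i·y_{i+1} − x_{i+1}·y_i), indices taken mod 5.
Cross-terms: 444, 519, 300, 297, 346.5  ⇒  Σ = 1906.5
Area = |Σ|/2 = 953.25.

953.25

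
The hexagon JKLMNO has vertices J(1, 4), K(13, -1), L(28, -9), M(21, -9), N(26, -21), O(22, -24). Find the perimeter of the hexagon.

|JK| = √((12)² + (-5)²) = √169 = 13
|KL| = √((15)² + (-8)²) = √289 = 17
|LM| = √((-7)² + (0)²) = √49 = 7
|MN| = √((5)² + (-12)²) = √169 = 13
|NO| = √((-4)² + (-3)²) = √25 = 5
|OJ| = √((-21)² + (28)²) = √1225 = 35
Perimeter = 13 + 17 + 7 + 13 + 5 + 35 = 90.

90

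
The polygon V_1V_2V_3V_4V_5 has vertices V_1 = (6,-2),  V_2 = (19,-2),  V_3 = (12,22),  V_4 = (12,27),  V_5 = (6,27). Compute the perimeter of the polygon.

78

|V_1V_2| = √((13)² + (0)²) = √169 = 13
|V_2V_3| = √((-7)² + (24)²) = √625 = 25
|V_3V_4| = √((0)² + (5)²) = √25 = 5
|V_4V_5| = √((-6)² + (0)²) = √36 = 6
|V_5V_1| = √((0)² + (-29)²) = √841 = 29
Perimeter = 13 + 25 + 5 + 6 + 29 = 78.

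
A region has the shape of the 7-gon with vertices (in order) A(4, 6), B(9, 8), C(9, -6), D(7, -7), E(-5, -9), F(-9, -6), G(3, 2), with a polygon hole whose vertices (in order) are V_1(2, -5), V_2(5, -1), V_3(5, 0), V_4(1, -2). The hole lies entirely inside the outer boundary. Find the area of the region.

145.5

Outer boundary:
Apply the shoelace (surveyor's) formula: 2A = Σ (x_i·y_{i+1} − x_{i+1}·y_i), indices taken mod 7.
A→B: (4)(8) − (9)(6) = -22
B→C: (9)(-6) − (9)(8) = -126
C→D: (9)(-7) − (7)(-6) = -21
D→E: (7)(-9) − (-5)(-7) = -98
E→F: (-5)(-6) − (-9)(-9) = -51
F→G: (-9)(2) − (3)(-6) = 0
G→A: (3)(6) − (4)(2) = 10
Σ = -308
Area = |Σ|/2 = 154.
Hole:
Apply Gauss's area formula: 2A = Σ (x_i·y_{i+1} − x_{i+1}·y_i), indices taken mod 4.
V_1→V_2: (2)(-1) − (5)(-5) = 23
V_2→V_3: (5)(0) − (5)(-1) = 5
V_3→V_4: (5)(-2) − (1)(0) = -10
V_4→V_1: (1)(-5) − (2)(-2) = -1
Σ = 17
Area = |Σ|/2 = 8.5.
Net area = 154 − 8.5 = 145.5.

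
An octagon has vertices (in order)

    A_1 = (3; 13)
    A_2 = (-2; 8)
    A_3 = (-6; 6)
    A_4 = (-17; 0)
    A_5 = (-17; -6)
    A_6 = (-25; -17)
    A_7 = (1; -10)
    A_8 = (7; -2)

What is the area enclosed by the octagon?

430.5

Σ = (50) + (36) + (102) + (102) + (139) + (267) + (68) + (97) = 861
Area = |Σ|/2 = 430.5.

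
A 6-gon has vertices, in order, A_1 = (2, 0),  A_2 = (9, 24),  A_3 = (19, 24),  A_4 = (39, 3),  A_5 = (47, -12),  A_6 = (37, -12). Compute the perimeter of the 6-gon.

128

|A_1A_2| = √((7)² + (24)²) = √625 = 25
|A_2A_3| = √((10)² + (0)²) = √100 = 10
|A_3A_4| = √((20)² + (-21)²) = √841 = 29
|A_4A_5| = √((8)² + (-15)²) = √289 = 17
|A_5A_6| = √((-10)² + (0)²) = √100 = 10
|A_6A_1| = √((-35)² + (12)²) = √1369 = 37
Perimeter = 25 + 10 + 29 + 17 + 10 + 37 = 128.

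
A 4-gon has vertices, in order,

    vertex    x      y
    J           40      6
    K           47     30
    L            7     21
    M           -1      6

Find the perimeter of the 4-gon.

|JK| = √((7)² + (24)²) = √625 = 25
|KL| = √((-40)² + (-9)²) = √1681 = 41
|LM| = √((-8)² + (-15)²) = √289 = 17
|MJ| = √((41)² + (0)²) = √1681 = 41
Perimeter = 25 + 41 + 17 + 41 = 124.

124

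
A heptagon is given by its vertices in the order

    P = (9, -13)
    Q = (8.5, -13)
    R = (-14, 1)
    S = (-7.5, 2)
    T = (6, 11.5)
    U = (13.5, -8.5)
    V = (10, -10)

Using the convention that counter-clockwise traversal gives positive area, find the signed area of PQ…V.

-297.5

Apply Gauss's area formula: 2A = Σ (x_i·y_{i+1} − x_{i+1}·y_i), indices taken mod 7.
Σ = (-6.5) + (-173.5) + (-20.5) + (-98.25) + (-206.25) + (-50) + (-40) = -595
Signed area = Σ/2 = -297.5 (negative ⇒ clockwise traversal).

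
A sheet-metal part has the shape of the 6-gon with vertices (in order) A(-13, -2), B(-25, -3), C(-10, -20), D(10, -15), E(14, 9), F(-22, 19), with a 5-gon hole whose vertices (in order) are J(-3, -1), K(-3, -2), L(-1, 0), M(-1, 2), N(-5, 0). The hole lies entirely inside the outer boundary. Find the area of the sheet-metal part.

Outer boundary:
Apply the shoelace (surveyor's) formula: 2A = Σ (x_i·y_{i+1} − x_{i+1}·y_i), indices taken mod 6.
Σ = (-11) + (470) + (350) + (300) + (464) + (291) = 1864
Area = |Σ|/2 = 932.
Hole:
Apply the shoelace formula: 2A = Σ (x_i·y_{i+1} − x_{i+1}·y_i), indices taken mod 5.
Σ = (3) + (-2) + (-2) + (10) + (5) = 14
Area = |Σ|/2 = 7.
Net area = 932 − 7 = 925.

925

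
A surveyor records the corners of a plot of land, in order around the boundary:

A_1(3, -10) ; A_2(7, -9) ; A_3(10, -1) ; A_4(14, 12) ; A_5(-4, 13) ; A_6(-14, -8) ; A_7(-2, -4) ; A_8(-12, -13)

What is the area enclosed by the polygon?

440.5

Apply Gauss's area formula: 2A = Σ (x_i·y_{i+1} − x_{i+1}·y_i), indices taken mod 8.
Σ = (43) + (83) + (134) + (230) + (214) + (40) + (-22) + (159) = 881
Area = |Σ|/2 = 440.5.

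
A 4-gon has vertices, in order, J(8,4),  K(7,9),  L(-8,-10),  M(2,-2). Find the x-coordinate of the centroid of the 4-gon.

Apply Gauss's area formula. First the cross-terms c_i = x_i·y_{i+1} − x_{i+1}·y_i:
  44, 2, 36, 24  ⇒  2A = 106, A = 53.
Then Σ (x_i + x_{i+1})·c_i = 682, so x̄ = 682 / (6·53) = 341/159.

341/159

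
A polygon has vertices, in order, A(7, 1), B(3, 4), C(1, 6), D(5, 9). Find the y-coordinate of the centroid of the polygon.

5.25

Apply the shoelace formula. First the cross-terms c_i = x_i·y_{i+1} − x_{i+1}·y_i:
  25, 14, -21, -58  ⇒  2A = -40, A = -20.
Then Σ (y_i + y_{i+1})·c_i = -630, so ȳ = -630 / (6·(-20)) = 5.25.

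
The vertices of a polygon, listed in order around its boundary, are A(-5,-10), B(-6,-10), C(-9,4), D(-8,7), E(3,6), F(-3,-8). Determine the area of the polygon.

Apply Gauss's area formula: 2A = Σ (x_i·y_{i+1} − x_{i+1}·y_i), indices taken mod 6.
Σ = (-10) + (-114) + (-31) + (-69) + (-6) + (-10) = -240
Area = |Σ|/2 = 120.

120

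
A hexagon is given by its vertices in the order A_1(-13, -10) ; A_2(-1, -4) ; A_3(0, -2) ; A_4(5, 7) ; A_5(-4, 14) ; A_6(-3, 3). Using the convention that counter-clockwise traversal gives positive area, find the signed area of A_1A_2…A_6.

125.5

Apply the shoelace formula: 2A = Σ (x_i·y_{i+1} − x_{i+1}·y_i), indices taken mod 6.
Σ = (42) + (2) + (10) + (98) + (30) + (69) = 251
Signed area = Σ/2 = 125.5 (positive ⇒ counter-clockwise traversal).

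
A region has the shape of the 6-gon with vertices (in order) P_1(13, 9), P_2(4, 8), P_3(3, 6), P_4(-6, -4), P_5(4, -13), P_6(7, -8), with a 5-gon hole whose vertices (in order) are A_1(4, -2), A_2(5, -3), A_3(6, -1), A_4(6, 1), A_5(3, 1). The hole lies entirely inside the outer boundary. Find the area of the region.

Outer boundary:
P_1→P_2: (13)(8) − (4)(9) = 68
P_2→P_3: (4)(6) − (3)(8) = 0
P_3→P_4: (3)(-4) − (-6)(6) = 24
P_4→P_5: (-6)(-13) − (4)(-4) = 94
P_5→P_6: (4)(-8) − (7)(-13) = 59
P_6→P_1: (7)(9) − (13)(-8) = 167
Σ = 412
Area = |Σ|/2 = 206.
Hole:
Apply the shoelace (surveyor's) formula: 2A = Σ (x_i·y_{i+1} − x_{i+1}·y_i), indices taken mod 5.
Cross-terms: -2, 13, 12, 3, -10  ⇒  Σ = 16
Area = |Σ|/2 = 8.
Net area = 206 − 8 = 198.

198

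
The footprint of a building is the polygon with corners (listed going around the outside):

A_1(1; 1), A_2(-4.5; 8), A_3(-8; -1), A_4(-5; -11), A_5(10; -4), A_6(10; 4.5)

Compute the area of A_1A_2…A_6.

192.25

Σ = (12.5) + (68.5) + (83) + (130) + (85) + (5.5) = 384.5
Area = |Σ|/2 = 192.25.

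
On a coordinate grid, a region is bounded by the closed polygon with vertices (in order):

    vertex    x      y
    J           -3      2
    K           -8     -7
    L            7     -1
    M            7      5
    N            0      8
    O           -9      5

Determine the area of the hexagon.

130.5

Apply the shoelace formula: 2A = Σ (x_i·y_{i+1} − x_{i+1}·y_i), indices taken mod 6.
J→K: (-3)(-7) − (-8)(2) = 37
K→L: (-8)(-1) − (7)(-7) = 57
L→M: (7)(5) − (7)(-1) = 42
M→N: (7)(8) − (0)(5) = 56
N→O: (0)(5) − (-9)(8) = 72
O→J: (-9)(2) − (-3)(5) = -3
Σ = 261
Area = |Σ|/2 = 130.5.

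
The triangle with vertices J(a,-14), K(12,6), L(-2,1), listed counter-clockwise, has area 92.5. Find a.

-7

The doubled signed area Σ (x_i y_{i+1} − x_{i+1} y_i) is linear in a.
With a=0 it equals 220; the coefficient of a is 5 (from the two edges through J).
So 5·a + 220 = 2·92.5 = 185 ⇒ a = -7.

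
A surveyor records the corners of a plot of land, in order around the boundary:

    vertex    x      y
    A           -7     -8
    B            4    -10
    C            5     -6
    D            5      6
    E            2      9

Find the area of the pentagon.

Σ = (102) + (26) + (60) + (33) + (47) = 268
Area = |Σ|/2 = 134.

134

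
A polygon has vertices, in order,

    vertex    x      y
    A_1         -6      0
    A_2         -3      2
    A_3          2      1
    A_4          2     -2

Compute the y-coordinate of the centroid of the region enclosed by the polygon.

5/37

Apply the shoelace formula. First the cross-terms c_i = x_i·y_{i+1} − x_{i+1}·y_i:
  -12, -7, -6, -12  ⇒  2A = -37, A = -18.5.
Then Σ (y_i + y_{i+1})·c_i = -15, so ȳ = -15 / (6·(-18.5)) = 5/37.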